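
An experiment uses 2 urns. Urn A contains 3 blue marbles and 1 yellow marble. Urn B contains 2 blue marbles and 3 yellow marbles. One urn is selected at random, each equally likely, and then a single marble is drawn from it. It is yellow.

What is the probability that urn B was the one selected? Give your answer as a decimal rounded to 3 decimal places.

For each hypothesis, P(data | H) works out to: P(data | urn A) = (1/4) = 1/4; P(data | urn B) = (3/5) = 3/5.
Multiplying each by its prior: 1/2 · 1/4 = 1/8, 1/2 · 3/5 = 3/10; these sum to 17/40.
So P(urn B | data) = (3/10) / (17/40) = 12/17.

0.706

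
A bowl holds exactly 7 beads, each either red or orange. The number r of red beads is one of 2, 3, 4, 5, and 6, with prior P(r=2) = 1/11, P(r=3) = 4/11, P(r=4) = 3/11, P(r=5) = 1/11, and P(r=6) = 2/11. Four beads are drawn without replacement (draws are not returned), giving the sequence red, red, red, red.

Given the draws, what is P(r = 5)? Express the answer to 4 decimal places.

Under each hypothesis, the probability of the observed sequence is: P(data | r = 2) = (2/7)(1/6)(0/5) = 0; P(data | r = 3) = (3/7)(2/6)(1/5)(0/4) = 0; P(data | r = 4) = (4/7)(3/6)(2/5)(1/4) = 1/35; P(data | r = 5) = (5/7)(4/6)(3/5)(2/4) = 1/7; P(data | r = 6) = (6/7)(5/6)(4/5)(3/4) = 3/7.
Multiplying each by its prior: 1/11 · 0 = 0, 4/11 · 0 = 0, 3/11 · 1/35 = 3/385, 1/11 · 1/7 = 1/77, 2/11 · 3/7 = 6/77; with total 38/385.
By Bayes' rule, P(r = 5 | data) = (1/77) / (38/385) = 5/38.

0.1316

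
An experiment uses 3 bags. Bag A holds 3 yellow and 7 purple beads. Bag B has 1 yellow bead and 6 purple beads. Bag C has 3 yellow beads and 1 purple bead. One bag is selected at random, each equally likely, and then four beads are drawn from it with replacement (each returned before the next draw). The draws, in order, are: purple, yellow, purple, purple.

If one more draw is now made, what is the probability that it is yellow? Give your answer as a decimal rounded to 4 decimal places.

Under each hypothesis, the probability of the observed sequence is: P(data | bag A) = (7/10)(3/10)(7/10)(7/10) = 0.1029; P(data | bag B) = (6/7)(1/7)(6/7)(6/7) = 0.089963; P(data | bag C) = (1/4)(3/4)(1/4)(1/4) = 0.011719.
The prior-weighted likelihoods are 1/3 · 0.1029 = 0.0343, 1/3 · 0.089963 = 0.029988, 1/3 · 0.011719 = 0.0039062; with total 0.068194.
Dividing through by the total gives posterior P(bag A | data) = 0.50298, P(bag B | data) = 0.43974, P(bag C | data) = 0.057282.
Averaging over the posterior, P(yellow next | data) = (3/10)(0.50298) + (1/7)(0.43974) + (3/4)(0.057282) = 0.25667.

0.2567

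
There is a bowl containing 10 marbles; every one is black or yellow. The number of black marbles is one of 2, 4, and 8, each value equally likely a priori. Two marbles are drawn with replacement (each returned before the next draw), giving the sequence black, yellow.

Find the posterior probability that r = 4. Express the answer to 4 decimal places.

Under each hypothesis, the probability of the observed sequence is: P(data | r = 2) = (2/10)(8/10) = 4/25; P(data | r = 4) = (4/10)(6/10) = 6/25; P(data | r = 8) = (8/10)(2/10) = 4/25.
Weighting by the prior gives 1/3 · 4/25 = 4/75, 1/3 · 6/25 = 2/25, 1/3 · 4/25 = 4/75; these sum to 14/75.
Hence P(r = 4 | data) = (2/25) / (14/75) = 3/7.

0.4286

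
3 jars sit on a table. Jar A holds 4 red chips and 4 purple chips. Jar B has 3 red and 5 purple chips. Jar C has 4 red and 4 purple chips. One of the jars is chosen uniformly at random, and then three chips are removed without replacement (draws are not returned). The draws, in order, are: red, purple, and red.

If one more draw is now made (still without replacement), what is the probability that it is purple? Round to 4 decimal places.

0.6476

The likelihood of the observed sequence under each hypothesis: P(data | jar A) = (4/8)(4/7)(3/6) = 1/7; P(data | jar B) = (3/8)(5/7)(2/6) = 5/56; P(data | jar C) = (4/8)(4/7)(3/6) = 1/7.
The prior-weighted likelihoods are 1/3 · 1/7 = 1/21, 1/3 · 5/56 = 5/168, 1/3 · 1/7 = 1/21; with total 1/8.
Dividing through by the total gives posterior P(jar A | data) = 8/21, P(jar B | data) = 5/21, P(jar C | data) = 8/21.
The predictive probability is P(purple next | data) = (3/5)(8/21) + (4/5)(5/21) + (3/5)(8/21) = 68/105.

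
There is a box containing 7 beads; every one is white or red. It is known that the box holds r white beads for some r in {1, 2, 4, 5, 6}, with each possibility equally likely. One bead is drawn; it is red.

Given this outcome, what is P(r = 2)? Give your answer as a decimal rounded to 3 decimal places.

0.294

Under each hypothesis, the probability of this draw is: P(data | r = 1) = (6/7) = 6/7; P(data | r = 2) = (5/7) = 5/7; P(data | r = 4) = (3/7) = 3/7; P(data | r = 5) = (2/7) = 2/7; P(data | r = 6) = (1/7) = 1/7.
Multiplying each by its prior: 1/5 · 6/7 = 6/35, 1/5 · 5/7 = 1/7, 1/5 · 3/7 = 3/35, 1/5 · 2/7 = 2/35, 1/5 · 1/7 = 1/35; with total 17/35.
Therefore the posterior P(r = 2 | data) = (1/7) / (17/35) = 5/17.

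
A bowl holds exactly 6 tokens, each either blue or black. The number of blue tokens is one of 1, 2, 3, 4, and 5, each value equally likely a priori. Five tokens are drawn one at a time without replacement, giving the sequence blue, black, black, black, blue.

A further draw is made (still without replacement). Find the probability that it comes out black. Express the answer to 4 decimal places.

Compute the likelihood of the observed sequence for each case: P(data | r = 1) = (1/6)(5/5)(4/4)(3/3)(0/2) = 0; P(data | r = 2) = (2/6)(4/5)(3/4)(2/3)(1/2) = 1/15; P(data | r = 3) = (3/6)(3/5)(2/4)(1/3)(2/2) = 1/20; P(data | r = 4) = (4/6)(2/5)(1/4)(0/3) = 0; P(data | r = 5) = (5/6)(1/5)(0/4) = 0.
Multiplying each by its prior: 1/5 · 0 = 0, 1/5 · 1/15 = 1/75, 1/5 · 1/20 = 1/100, 1/5 · 0 = 0, 1/5 · 0 = 0; these sum to 7/300.
Normalising, the posterior is P(r = 1 | data) = 0, P(r = 2 | data) = 4/7, P(r = 3 | data) = 3/7, P(r = 4 | data) = 0, P(r = 5 | data) = 0.
Averaging over the posterior, P(black next | data) = (1)(4/7) + (0)(3/7) = 4/7.

0.5714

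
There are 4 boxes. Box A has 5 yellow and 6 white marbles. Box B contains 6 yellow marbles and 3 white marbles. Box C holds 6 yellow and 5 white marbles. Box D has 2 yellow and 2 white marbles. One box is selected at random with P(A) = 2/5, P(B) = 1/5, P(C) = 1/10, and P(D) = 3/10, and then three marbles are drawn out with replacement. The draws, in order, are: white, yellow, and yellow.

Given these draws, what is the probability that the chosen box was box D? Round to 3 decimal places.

0.298

Compute the likelihood of the observed sequence for each case: P(data | box A) = (6/11)(5/11)(5/11) = 0.1127; P(data | box B) = (3/9)(6/9)(6/9) = 0.14815; P(data | box C) = (5/11)(6/11)(6/11) = 0.13524; P(data | box D) = (2/4)(2/4)(2/4) = 0.125.
The prior-weighted likelihoods are 2/5 · 0.1127 = 0.045079, 1/5 · 0.14815 = 0.02963, 1/10 · 0.13524 = 0.013524, 3/10 · 0.125 = 0.0375; these sum to 0.12573.
So P(box D | data) = (0.0375) / (0.12573) = 0.29825.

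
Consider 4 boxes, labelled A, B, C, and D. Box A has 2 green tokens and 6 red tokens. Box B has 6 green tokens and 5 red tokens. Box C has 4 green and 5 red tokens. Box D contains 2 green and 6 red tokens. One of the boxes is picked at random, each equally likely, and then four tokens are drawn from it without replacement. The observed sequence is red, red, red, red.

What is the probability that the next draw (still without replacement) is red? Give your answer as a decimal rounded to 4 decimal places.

0.4642

The likelihood of the observed sequence under each hypothesis: P(data | box A) = (6/8)(5/7)(4/6)(3/5) = 0.21429; P(data | box B) = (5/11)(4/10)(3/9)(2/8) = 0.015152; P(data | box C) = (5/9)(4/8)(3/7)(2/6) = 0.039683; P(data | box D) = (6/8)(5/7)(4/6)(3/5) = 0.21429.
Weighting by the prior gives 1/4 · 0.21429 = 0.053571, 1/4 · 0.015152 = 0.0037879, 1/4 · 0.039683 = 0.0099206, 1/4 · 0.21429 = 0.053571; summing to 0.12085.
The posterior is then P(box A | data) = 0.44328, P(box B | data) = 0.031343, P(box C | data) = 0.08209, P(box D | data) = 0.44328.
Averaging over the posterior, P(red next | data) = (1/2)(0.44328) + (1/7)(0.031343) + (1/5)(0.08209) + (1/2)(0.44328) = 0.46418.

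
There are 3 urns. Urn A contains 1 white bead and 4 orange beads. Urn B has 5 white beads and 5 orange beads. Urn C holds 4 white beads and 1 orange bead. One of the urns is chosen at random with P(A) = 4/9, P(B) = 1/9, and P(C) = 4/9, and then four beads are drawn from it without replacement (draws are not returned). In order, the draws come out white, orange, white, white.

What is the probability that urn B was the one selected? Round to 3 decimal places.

0.069

Compute the likelihood of the observed sequence for each case: P(data | urn A) = (1/5)(4/4)(0/3) = 0; P(data | urn B) = (5/10)(5/9)(4/8)(3/7) = 0.059524; P(data | urn C) = (4/5)(1/4)(3/3)(2/2) = 0.2.
Multiplying each by its prior: 4/9 · 0 = 0, 1/9 · 0.059524 = 0.0066138, 4/9 · 0.2 = 0.088889; these sum to 0.095503.
By Bayes' rule, P(urn B | data) = (0.0066138) / (0.095503) = 0.069252.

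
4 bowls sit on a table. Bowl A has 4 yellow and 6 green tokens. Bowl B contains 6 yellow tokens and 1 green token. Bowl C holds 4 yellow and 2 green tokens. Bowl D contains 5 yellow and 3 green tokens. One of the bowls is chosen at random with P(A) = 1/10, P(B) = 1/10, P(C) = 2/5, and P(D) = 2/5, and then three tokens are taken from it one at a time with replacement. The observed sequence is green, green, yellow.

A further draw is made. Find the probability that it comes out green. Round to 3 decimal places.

0.395

The likelihood of the observed sequence under each hypothesis: P(data | bowl A) = (6/10)(6/10)(4/10) = 0.144; P(data | bowl B) = (1/7)(1/7)(6/7) = 0.017493; P(data | bowl C) = (2/6)(2/6)(4/6) = 0.074074; P(data | bowl D) = (3/8)(3/8)(5/8) = 0.087891.
The prior-weighted likelihoods are 1/10 · 0.144 = 0.0144, 1/10 · 0.017493 = 0.0017493, 2/5 · 0.074074 = 0.02963, 2/5 · 0.087891 = 0.035156; these sum to 0.080935.
Normalising, the posterior is P(bowl A | data) = 0.17792, P(bowl B | data) = 0.021613, P(bowl C | data) = 0.36609, P(bowl D | data) = 0.43438.
Averaging over the posterior, P(green next | data) = (3/5)(0.17792) + (1/7)(0.021613) + (1/3)(0.36609) + (3/8)(0.43438) = 0.39476.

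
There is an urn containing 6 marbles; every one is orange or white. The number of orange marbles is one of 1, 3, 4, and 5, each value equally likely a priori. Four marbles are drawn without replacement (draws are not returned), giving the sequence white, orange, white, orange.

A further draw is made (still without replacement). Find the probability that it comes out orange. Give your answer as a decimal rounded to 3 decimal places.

0.700

For each hypothesis, P(data | H) works out to: P(data | r = 1) = (5/6)(1/5)(4/4)(0/3) = 0; P(data | r = 3) = (3/6)(3/5)(2/4)(2/3) = 1/10; P(data | r = 4) = (2/6)(4/5)(1/4)(3/3) = 1/15; P(data | r = 5) = (1/6)(5/5)(0/4) = 0.
Multiplying each by its prior: 1/4 · 0 = 0, 1/4 · 1/10 = 1/40, 1/4 · 1/15 = 1/60, 1/4 · 0 = 0; with total 1/24.
Dividing through by the total gives posterior P(r = 1 | data) = 0, P(r = 3 | data) = 3/5, P(r = 4 | data) = 2/5, P(r = 5 | data) = 0.
Averaging over the posterior, P(orange next | data) = (1/2)(3/5) + (1)(2/5) = 7/10.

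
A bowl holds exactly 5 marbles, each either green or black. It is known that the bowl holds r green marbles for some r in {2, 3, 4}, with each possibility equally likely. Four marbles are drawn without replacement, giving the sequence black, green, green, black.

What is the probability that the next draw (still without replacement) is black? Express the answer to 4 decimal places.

0.5000

The likelihood of the observed sequence under each hypothesis: P(data | r = 2) = (3/5)(2/4)(1/3)(2/2) = 1/10; P(data | r = 3) = (2/5)(3/4)(2/3)(1/2) = 1/10; P(data | r = 4) = (1/5)(4/4)(3/3)(0/2) = 0.
Weighting by the prior gives 1/3 · 1/10 = 1/30, 1/3 · 1/10 = 1/30, 1/3 · 0 = 0; these sum to 1/15.
Dividing through by the total gives posterior P(r = 2 | data) = 1/2, P(r = 3 | data) = 1/2, P(r = 4 | data) = 0.
The predictive probability is P(black next | data) = (1)(1/2) + (0)(1/2) = 1/2.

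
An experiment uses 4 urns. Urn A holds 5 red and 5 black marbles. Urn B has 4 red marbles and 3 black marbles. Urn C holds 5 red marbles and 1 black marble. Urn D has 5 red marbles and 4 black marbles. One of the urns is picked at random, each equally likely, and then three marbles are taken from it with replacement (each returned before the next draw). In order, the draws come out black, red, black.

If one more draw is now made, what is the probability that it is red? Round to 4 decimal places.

0.5587

Under each hypothesis, the probability of the observed sequence is: P(data | urn A) = (5/10)(5/10)(5/10) = 0.125; P(data | urn B) = (3/7)(4/7)(3/7) = 0.10496; P(data | urn C) = (1/6)(5/6)(1/6) = 0.023148; P(data | urn D) = (4/9)(5/9)(4/9) = 0.10974.
Multiplying each by its prior: 1/4 · 0.125 = 0.03125, 1/4 · 0.10496 = 0.026239, 1/4 · 0.023148 = 0.005787, 1/4 · 0.10974 = 0.027435; with total 0.090711.
The posterior is then P(urn A | data) = 0.3445, P(urn B | data) = 0.28926, P(urn C | data) = 0.063796, P(urn D | data) = 0.30244.
Averaging over the posterior, P(red next | data) = (1/2)(0.3445) + (4/7)(0.28926) + (5/6)(0.063796) + (5/9)(0.30244) = 0.55873.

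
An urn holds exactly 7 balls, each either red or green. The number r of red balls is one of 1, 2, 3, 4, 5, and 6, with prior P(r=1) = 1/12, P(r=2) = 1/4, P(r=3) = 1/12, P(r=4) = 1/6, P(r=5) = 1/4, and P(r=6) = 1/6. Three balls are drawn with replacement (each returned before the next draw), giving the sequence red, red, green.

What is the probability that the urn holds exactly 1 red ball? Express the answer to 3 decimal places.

0.014

Compute the likelihood of the observed sequence for each case: P(data | r = 1) = (1/7)(1/7)(6/7) = 6/343; P(data | r = 2) = (2/7)(2/7)(5/7) = 20/343; P(data | r = 3) = (3/7)(3/7)(4/7) = 36/343; P(data | r = 4) = (4/7)(4/7)(3/7) = 48/343; P(data | r = 5) = (5/7)(5/7)(2/7) = 50/343; P(data | r = 6) = (6/7)(6/7)(1/7) = 36/343.
Multiplying each by its prior: 1/12 · 6/343 = 1/686, 1/4 · 20/343 = 5/343, 1/12 · 36/343 = 3/343, 1/6 · 48/343 = 8/343, 1/4 · 50/343 = 25/686, 1/6 · 36/343 = 6/343; these sum to 5/49.
Therefore the posterior P(r = 1 | data) = (1/686) / (5/49) = 1/70.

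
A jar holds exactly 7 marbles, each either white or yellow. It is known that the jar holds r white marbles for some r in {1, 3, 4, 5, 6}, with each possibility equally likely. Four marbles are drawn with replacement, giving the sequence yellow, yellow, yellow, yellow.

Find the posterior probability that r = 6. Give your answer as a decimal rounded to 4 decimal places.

0.0006

The likelihood of the observed sequence under each hypothesis: P(data | r = 1) = (6/7)(6/7)(6/7)(6/7) = 0.53978; P(data | r = 3) = (4/7)(4/7)(4/7)(4/7) = 0.10662; P(data | r = 4) = (3/7)(3/7)(3/7)(3/7) = 0.033736; P(data | r = 5) = (2/7)(2/7)(2/7)(2/7) = 0.0066639; P(data | r = 6) = (1/7)(1/7)(1/7)(1/7) = 0.00041649.
The prior-weighted likelihoods are 1/5 · 0.53978 = 0.10796, 1/5 · 0.10662 = 0.021324, 1/5 · 0.033736 = 0.0067472, 1/5 · 0.0066639 = 0.0013328, 1/5 · 0.00041649 = 8.3299e-05; these sum to 0.13744.
Therefore the posterior P(r = 6 | data) = (8.3299e-05) / (0.13744) = 0.00060606.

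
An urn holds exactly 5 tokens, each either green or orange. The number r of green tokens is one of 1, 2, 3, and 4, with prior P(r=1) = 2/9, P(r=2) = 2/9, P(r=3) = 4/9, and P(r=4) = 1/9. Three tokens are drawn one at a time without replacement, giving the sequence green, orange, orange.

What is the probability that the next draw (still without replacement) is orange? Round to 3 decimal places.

0.500

The likelihood of the observed sequence under each hypothesis: P(data | r = 1) = (1/5)(4/4)(3/3) = 1/5; P(data | r = 2) = (2/5)(3/4)(2/3) = 1/5; P(data | r = 3) = (3/5)(2/4)(1/3) = 1/10; P(data | r = 4) = (4/5)(1/4)(0/3) = 0.
The prior-weighted likelihoods are 2/9 · 1/5 = 2/45, 2/9 · 1/5 = 2/45, 4/9 · 1/10 = 2/45, 1/9 · 0 = 0; these sum to 2/15.
Dividing through by the total gives posterior P(r = 1 | data) = 1/3, P(r = 2 | data) = 1/3, P(r = 3 | data) = 1/3, P(r = 4 | data) = 0.
So P(orange next | data) = Σ P(orange next | H) P(H | data) = (1)(1/3) + (1/2)(1/3) + (0)(1/3) = 1/2.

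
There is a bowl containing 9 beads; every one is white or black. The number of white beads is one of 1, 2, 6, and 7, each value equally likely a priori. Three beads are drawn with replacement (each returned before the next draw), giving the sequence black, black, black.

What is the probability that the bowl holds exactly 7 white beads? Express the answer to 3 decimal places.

0.009

For each hypothesis, P(data | H) works out to: P(data | r = 1) = (8/9)(8/9)(8/9) = 0.70233; P(data | r = 2) = (7/9)(7/9)(7/9) = 0.47051; P(data | r = 6) = (3/9)(3/9)(3/9) = 0.037037; P(data | r = 7) = (2/9)(2/9)(2/9) = 0.010974.
The prior-weighted likelihoods are 1/4 · 0.70233 = 0.17558, 1/4 · 0.47051 = 0.11763, 1/4 · 0.037037 = 0.0092593, 1/4 · 0.010974 = 0.0027435; with total 0.30521.
So P(r = 7 | data) = (0.0027435) / (0.30521) = 0.0089888.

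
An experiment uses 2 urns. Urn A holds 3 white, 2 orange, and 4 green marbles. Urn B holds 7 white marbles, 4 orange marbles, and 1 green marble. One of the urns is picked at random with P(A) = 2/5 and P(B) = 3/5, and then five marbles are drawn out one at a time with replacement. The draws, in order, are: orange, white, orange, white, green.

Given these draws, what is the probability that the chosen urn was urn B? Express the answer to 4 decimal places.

0.6596

Compute the likelihood of the observed sequence for each case: P(data | urn A) = (2/9)(3/9)(2/9)(3/9)(4/9) = 0.0024387; P(data | urn B) = (4/12)(7/12)(4/12)(7/12)(1/12) = 0.0031507.
Weighting by the prior gives 2/5 · 0.0024387 = 0.00097546, 3/5 · 0.0031507 = 0.0018904; with total 0.0028659.
By Bayes' rule, P(urn B | data) = (0.0018904) / (0.0028659) = 0.65963.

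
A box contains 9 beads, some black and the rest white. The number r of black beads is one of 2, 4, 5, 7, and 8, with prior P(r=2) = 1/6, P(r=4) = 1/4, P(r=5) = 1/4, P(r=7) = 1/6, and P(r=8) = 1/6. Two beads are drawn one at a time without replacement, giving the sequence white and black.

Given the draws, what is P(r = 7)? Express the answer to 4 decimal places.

Compute the likelihood of the observed sequence for each case: P(data | r = 2) = (7/9)(2/8) = 7/36; P(data | r = 4) = (5/9)(4/8) = 5/18; P(data | r = 5) = (4/9)(5/8) = 5/18; P(data | r = 7) = (2/9)(7/8) = 7/36; P(data | r = 8) = (1/9)(8/8) = 1/9.
Multiplying each by its prior: 1/6 · 7/36 = 7/216, 1/4 · 5/18 = 5/72, 1/4 · 5/18 = 5/72, 1/6 · 7/36 = 7/216, 1/6 · 1/9 = 1/54; these sum to 2/9.
By Bayes' rule, P(r = 7 | data) = (7/216) / (2/9) = 7/48.

0.1458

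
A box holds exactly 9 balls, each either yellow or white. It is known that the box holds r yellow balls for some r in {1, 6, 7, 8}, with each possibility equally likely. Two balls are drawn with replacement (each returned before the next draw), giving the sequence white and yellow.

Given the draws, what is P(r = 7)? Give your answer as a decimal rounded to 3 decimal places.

Compute the likelihood of the observed sequence for each case: P(data | r = 1) = (8/9)(1/9) = 8/81; P(data | r = 6) = (3/9)(6/9) = 2/9; P(data | r = 7) = (2/9)(7/9) = 14/81; P(data | r = 8) = (1/9)(8/9) = 8/81.
Multiplying each by its prior: 1/4 · 8/81 = 2/81, 1/4 · 2/9 = 1/18, 1/4 · 14/81 = 7/162, 1/4 · 8/81 = 2/81; these sum to 4/27.
Therefore the posterior P(r = 7 | data) = (7/162) / (4/27) = 7/24.

0.292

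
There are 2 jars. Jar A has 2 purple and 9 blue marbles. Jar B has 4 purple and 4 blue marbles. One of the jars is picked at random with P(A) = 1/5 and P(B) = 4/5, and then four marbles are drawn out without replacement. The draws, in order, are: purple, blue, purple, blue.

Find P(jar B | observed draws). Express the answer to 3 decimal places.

0.950

For each hypothesis, P(data | H) works out to: P(data | jar A) = (2/11)(9/10)(1/9)(8/8) = 0.018182; P(data | jar B) = (4/8)(4/7)(3/6)(3/5) = 0.085714.
Multiplying each by its prior: 1/5 · 0.018182 = 0.0036364, 4/5 · 0.085714 = 0.068571; these sum to 0.072208.
Therefore the posterior P(jar B | data) = (0.068571) / (0.072208) = 0.94964.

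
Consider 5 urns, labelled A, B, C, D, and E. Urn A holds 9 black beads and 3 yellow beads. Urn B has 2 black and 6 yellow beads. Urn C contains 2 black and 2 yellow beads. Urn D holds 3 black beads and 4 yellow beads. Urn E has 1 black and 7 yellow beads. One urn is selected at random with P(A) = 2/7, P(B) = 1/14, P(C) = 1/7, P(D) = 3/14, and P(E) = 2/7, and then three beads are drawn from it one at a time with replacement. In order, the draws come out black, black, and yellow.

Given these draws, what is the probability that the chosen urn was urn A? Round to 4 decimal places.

For each hypothesis, P(data | H) works out to: P(data | urn A) = (9/12)(9/12)(3/12) = 0.14062; P(data | urn B) = (2/8)(2/8)(6/8) = 0.046875; P(data | urn C) = (2/4)(2/4)(2/4) = 0.125; P(data | urn D) = (3/7)(3/7)(4/7) = 0.10496; P(data | urn E) = (1/8)(1/8)(7/8) = 0.013672.
Weighting by the prior gives 2/7 · 0.14062 = 0.040179, 1/14 · 0.046875 = 0.0033482, 1/7 · 0.125 = 0.017857, 3/14 · 0.10496 = 0.022491, 2/7 · 0.013672 = 0.0039062; summing to 0.087781.
Therefore the posterior P(urn A | data) = (0.040179) / (0.087781) = 0.45771.

0.4577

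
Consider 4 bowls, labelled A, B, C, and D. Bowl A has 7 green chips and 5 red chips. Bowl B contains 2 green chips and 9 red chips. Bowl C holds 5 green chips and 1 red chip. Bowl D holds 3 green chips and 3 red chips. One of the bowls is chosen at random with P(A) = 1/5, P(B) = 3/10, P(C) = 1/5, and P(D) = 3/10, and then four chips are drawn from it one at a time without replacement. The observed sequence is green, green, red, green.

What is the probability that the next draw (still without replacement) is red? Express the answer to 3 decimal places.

0.361

For each hypothesis, P(data | H) works out to: P(data | bowl A) = (7/12)(6/11)(5/10)(5/9) = 0.088384; P(data | bowl B) = (2/11)(1/10)(9/9)(0/8) = 0; P(data | bowl C) = (5/6)(4/5)(1/4)(3/3) = 0.16667; P(data | bowl D) = (3/6)(2/5)(3/4)(1/3) = 0.05.
Weighting by the prior gives 1/5 · 0.088384 = 0.017677, 3/10 · 0 = 0, 1/5 · 0.16667 = 0.033333, 3/10 · 0.05 = 0.015; these sum to 0.06601.
Normalising, the posterior is P(bowl A | data) = 0.26779, P(bowl B | data) = 0, P(bowl C | data) = 0.50497, P(bowl D | data) = 0.22724.
The predictive probability is P(red next | data) = (1/2)(0.26779) + (0)(0.50497) + (1)(0.22724) = 0.36113.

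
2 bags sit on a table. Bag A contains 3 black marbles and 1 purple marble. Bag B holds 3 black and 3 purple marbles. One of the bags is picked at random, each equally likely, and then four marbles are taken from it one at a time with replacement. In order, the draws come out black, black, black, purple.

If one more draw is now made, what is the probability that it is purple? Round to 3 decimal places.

0.343

The likelihood of the observed sequence under each hypothesis: P(data | bag A) = (3/4)(3/4)(3/4)(1/4) = 27/256; P(data | bag B) = (3/6)(3/6)(3/6)(3/6) = 1/16.
The prior-weighted likelihoods are 1/2 · 27/256 = 27/512, 1/2 · 1/16 = 1/32; summing to 43/512.
Dividing through by the total gives posterior P(bag A | data) = 27/43, P(bag B | data) = 16/43.
Averaging over the posterior, P(purple next | data) = (1/4)(27/43) + (1/2)(16/43) = 59/172.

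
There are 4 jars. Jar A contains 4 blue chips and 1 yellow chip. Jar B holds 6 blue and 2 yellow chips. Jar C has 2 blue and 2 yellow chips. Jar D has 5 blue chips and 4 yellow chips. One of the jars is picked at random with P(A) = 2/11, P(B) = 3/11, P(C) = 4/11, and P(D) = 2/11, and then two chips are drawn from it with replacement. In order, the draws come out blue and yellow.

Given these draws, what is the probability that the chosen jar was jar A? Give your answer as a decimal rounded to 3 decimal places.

For each hypothesis, P(data | H) works out to: P(data | jar A) = (4/5)(1/5) = 0.16; P(data | jar B) = (6/8)(2/8) = 0.1875; P(data | jar C) = (2/4)(2/4) = 0.25; P(data | jar D) = (5/9)(4/9) = 0.24691.
Weighting by the prior gives 2/11 · 0.16 = 0.029091, 3/11 · 0.1875 = 0.051136, 4/11 · 0.25 = 0.090909, 2/11 · 0.24691 = 0.044893; with total 0.21603.
By Bayes' rule, P(jar A | data) = (0.029091) / (0.21603) = 0.13466.

0.135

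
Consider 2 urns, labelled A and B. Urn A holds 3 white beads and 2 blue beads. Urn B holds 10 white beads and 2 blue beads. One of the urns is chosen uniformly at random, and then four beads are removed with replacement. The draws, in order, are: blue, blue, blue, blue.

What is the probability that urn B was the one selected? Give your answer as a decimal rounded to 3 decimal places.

Compute the likelihood of the observed sequence for each case: P(data | urn A) = (2/5)(2/5)(2/5)(2/5) = 0.0256; P(data | urn B) = (2/12)(2/12)(2/12)(2/12) = 0.0007716.
Multiplying each by its prior: 1/2 · 0.0256 = 0.0128, 1/2 · 0.0007716 = 0.0003858; with total 0.013186.
Therefore the posterior P(urn B | data) = (0.0003858) / (0.013186) = 0.029259.

0.029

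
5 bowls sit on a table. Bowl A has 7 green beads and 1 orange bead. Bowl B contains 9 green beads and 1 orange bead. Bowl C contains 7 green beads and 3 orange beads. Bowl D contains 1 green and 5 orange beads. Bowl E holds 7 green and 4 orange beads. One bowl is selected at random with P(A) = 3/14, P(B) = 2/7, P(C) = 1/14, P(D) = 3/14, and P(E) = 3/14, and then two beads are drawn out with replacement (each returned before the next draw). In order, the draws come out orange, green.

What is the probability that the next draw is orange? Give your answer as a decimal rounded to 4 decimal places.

0.3682

For each hypothesis, P(data | H) works out to: P(data | bowl A) = (1/8)(7/8) = 0.10938; P(data | bowl B) = (1/10)(9/10) = 0.09; P(data | bowl C) = (3/10)(7/10) = 0.21; P(data | bowl D) = (5/6)(1/6) = 0.13889; P(data | bowl E) = (4/11)(7/11) = 0.2314.
The prior-weighted likelihoods are 3/14 · 0.10938 = 0.023438, 2/7 · 0.09 = 0.025714, 1/14 · 0.21 = 0.015, 3/14 · 0.13889 = 0.029762, 3/14 · 0.2314 = 0.049587; these sum to 0.1435.
The posterior is then P(bowl A | data) = 0.16333, P(bowl B | data) = 0.17919, P(bowl C | data) = 0.10453, P(bowl D | data) = 0.2074, P(bowl E | data) = 0.34555.
The predictive probability is P(orange next | data) = (1/8)(0.16333) + (1/10)(0.17919) + (3/10)(0.10453) + (5/6)(0.2074) + (4/11)(0.34555) = 0.36818.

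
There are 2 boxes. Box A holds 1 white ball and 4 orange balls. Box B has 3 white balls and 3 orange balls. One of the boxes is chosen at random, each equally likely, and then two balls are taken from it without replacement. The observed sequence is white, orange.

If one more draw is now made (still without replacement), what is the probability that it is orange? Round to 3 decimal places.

0.700

Compute the likelihood of the observed sequence for each case: P(data | box A) = (1/5)(4/4) = 1/5; P(data | box B) = (3/6)(3/5) = 3/10.
Weighting by the prior gives 1/2 · 1/5 = 1/10, 1/2 · 3/10 = 3/20; these sum to 1/4.
Normalising, the posterior is P(box A | data) = 2/5, P(box B | data) = 3/5.
The predictive probability is P(orange next | data) = (1)(2/5) + (1/2)(3/5) = 7/10.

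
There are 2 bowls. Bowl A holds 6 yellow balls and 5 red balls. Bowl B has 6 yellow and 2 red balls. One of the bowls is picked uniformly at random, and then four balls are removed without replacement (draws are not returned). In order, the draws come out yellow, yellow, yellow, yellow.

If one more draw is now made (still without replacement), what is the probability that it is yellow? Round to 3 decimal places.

0.463

Under each hypothesis, the probability of the observed sequence is: P(data | bowl A) = (6/11)(5/10)(4/9)(3/8) = 1/22; P(data | bowl B) = (6/8)(5/7)(4/6)(3/5) = 3/14.
Multiplying each by its prior: 1/2 · 1/22 = 1/44, 1/2 · 3/14 = 3/28; these sum to 10/77.
Normalising, the posterior is P(bowl A | data) = 7/40, P(bowl B | data) = 33/40.
The predictive probability is P(yellow next | data) = (2/7)(7/40) + (1/2)(33/40) = 37/80.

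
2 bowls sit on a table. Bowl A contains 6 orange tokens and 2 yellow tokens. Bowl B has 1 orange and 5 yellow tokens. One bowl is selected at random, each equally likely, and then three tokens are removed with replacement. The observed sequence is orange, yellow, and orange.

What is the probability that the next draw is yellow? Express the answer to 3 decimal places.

For each hypothesis, P(data | H) works out to: P(data | bowl A) = (6/8)(2/8)(6/8) = 0.14062; P(data | bowl B) = (1/6)(5/6)(1/6) = 0.023148.
Multiplying each by its prior: 1/2 · 0.14062 = 0.070312, 1/2 · 0.023148 = 0.011574; these sum to 0.081887.
Normalising, the posterior is P(bowl A | data) = 0.85866, P(bowl B | data) = 0.14134.
The predictive probability is P(yellow next | data) = (1/4)(0.85866) + (5/6)(0.14134) = 0.33245.

0.332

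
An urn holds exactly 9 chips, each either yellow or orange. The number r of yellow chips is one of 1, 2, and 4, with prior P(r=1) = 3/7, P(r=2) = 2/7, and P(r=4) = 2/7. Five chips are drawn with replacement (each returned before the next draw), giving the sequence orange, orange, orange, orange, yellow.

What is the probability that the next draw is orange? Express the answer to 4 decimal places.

Compute the likelihood of the observed sequence for each case: P(data | r = 1) = (8/9)(8/9)(8/9)(8/9)(1/9) = 0.069366; P(data | r = 2) = (7/9)(7/9)(7/9)(7/9)(2/9) = 0.081322; P(data | r = 4) = (5/9)(5/9)(5/9)(5/9)(4/9) = 0.042338.
Multiplying each by its prior: 3/7 · 0.069366 = 0.029728, 2/7 · 0.081322 = 0.023235, 2/7 · 0.042338 = 0.012096; with total 0.06506.
The posterior is then P(r = 1 | data) = 0.45694, P(r = 2 | data) = 0.35713, P(r = 4 | data) = 0.18593.
The predictive probability is P(orange next | data) = (8/9)(0.45694) + (7/9)(0.35713) + (5/9)(0.18593) = 0.78723.

0.7872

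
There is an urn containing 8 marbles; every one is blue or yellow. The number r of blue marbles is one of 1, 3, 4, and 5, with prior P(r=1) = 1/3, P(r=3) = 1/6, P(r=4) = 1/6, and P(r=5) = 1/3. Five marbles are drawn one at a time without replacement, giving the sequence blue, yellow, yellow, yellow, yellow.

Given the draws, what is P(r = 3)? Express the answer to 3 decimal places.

0.169

Compute the likelihood of the observed sequence for each case: P(data | r = 1) = (1/8)(7/7)(6/6)(5/5)(4/4) = 0.125; P(data | r = 3) = (3/8)(5/7)(4/6)(3/5)(2/4) = 0.053571; P(data | r = 4) = (4/8)(4/7)(3/6)(2/5)(1/4) = 0.014286; P(data | r = 5) = (5/8)(3/7)(2/6)(1/5)(0/4) = 0.
The prior-weighted likelihoods are 1/3 · 0.125 = 0.041667, 1/6 · 0.053571 = 0.0089286, 1/6 · 0.014286 = 0.002381, 1/3 · 0 = 0; summing to 0.052976.
Hence P(r = 3 | data) = (0.0089286) / (0.052976) = 0.16854.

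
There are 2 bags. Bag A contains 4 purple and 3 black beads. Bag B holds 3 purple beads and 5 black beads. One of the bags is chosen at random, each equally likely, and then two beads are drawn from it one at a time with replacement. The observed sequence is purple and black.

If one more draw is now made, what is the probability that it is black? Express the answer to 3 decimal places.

Compute the likelihood of the observed sequence for each case: P(data | bag A) = (4/7)(3/7) = 0.2449; P(data | bag B) = (3/8)(5/8) = 0.23438.
Weighting by the prior gives 1/2 · 0.2449 = 0.12245, 1/2 · 0.23438 = 0.11719; these sum to 0.23964.
Dividing through by the total gives posterior P(bag A | data) = 0.51098, P(bag B | data) = 0.48902.
The predictive probability is P(black next | data) = (3/7)(0.51098) + (5/8)(0.48902) = 0.52463.

0.525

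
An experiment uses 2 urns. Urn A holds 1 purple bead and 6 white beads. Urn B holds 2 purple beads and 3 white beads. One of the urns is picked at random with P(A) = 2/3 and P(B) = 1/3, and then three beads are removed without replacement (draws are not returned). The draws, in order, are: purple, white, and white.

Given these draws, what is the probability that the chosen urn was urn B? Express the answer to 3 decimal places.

The likelihood of the observed sequence under each hypothesis: P(data | urn A) = (1/7)(6/6)(5/5) = 1/7; P(data | urn B) = (2/5)(3/4)(2/3) = 1/5.
The prior-weighted likelihoods are 2/3 · 1/7 = 2/21, 1/3 · 1/5 = 1/15; summing to 17/105.
So P(urn B | data) = (1/15) / (17/105) = 7/17.

0.412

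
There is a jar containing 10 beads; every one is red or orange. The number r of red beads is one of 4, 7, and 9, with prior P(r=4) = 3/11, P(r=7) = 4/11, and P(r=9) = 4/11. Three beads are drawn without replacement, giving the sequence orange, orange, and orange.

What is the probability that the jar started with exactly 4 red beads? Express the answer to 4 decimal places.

Compute the likelihood of the observed sequence for each case: P(data | r = 4) = (6/10)(5/9)(4/8) = 1/6; P(data | r = 7) = (3/10)(2/9)(1/8) = 1/120; P(data | r = 9) = (1/10)(0/9) = 0.
The prior-weighted likelihoods are 3/11 · 1/6 = 1/22, 4/11 · 1/120 = 1/330, 4/11 · 0 = 0; these sum to 8/165.
Therefore the posterior P(r = 4 | data) = (1/22) / (8/165) = 15/16.

0.9375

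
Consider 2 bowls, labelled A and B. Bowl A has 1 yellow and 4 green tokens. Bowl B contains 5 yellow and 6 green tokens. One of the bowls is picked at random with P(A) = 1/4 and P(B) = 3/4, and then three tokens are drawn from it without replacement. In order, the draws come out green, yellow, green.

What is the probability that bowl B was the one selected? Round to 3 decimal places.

0.694

Under each hypothesis, the probability of the observed sequence is: P(data | bowl A) = (4/5)(1/4)(3/3) = 1/5; P(data | bowl B) = (6/11)(5/10)(5/9) = 5/33.
Multiplying each by its prior: 1/4 · 1/5 = 1/20, 3/4 · 5/33 = 5/44; these sum to 9/55.
By Bayes' rule, P(bowl B | data) = (5/44) / (9/55) = 25/36.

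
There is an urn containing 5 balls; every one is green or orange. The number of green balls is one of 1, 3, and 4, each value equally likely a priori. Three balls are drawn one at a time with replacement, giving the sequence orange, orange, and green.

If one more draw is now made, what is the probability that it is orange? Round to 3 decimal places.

0.575

For each hypothesis, P(data | H) works out to: P(data | r = 1) = (4/5)(4/5)(1/5) = 16/125; P(data | r = 3) = (2/5)(2/5)(3/5) = 12/125; P(data | r = 4) = (1/5)(1/5)(4/5) = 4/125.
The prior-weighted likelihoods are 1/3 · 16/125 = 16/375, 1/3 · 12/125 = 4/125, 1/3 · 4/125 = 4/375; with total 32/375.
Dividing through by the total gives posterior P(r = 1 | data) = 1/2, P(r = 3 | data) = 3/8, P(r = 4 | data) = 1/8.
The predictive probability is P(orange next | data) = (4/5)(1/2) + (2/5)(3/8) + (1/5)(1/8) = 23/40.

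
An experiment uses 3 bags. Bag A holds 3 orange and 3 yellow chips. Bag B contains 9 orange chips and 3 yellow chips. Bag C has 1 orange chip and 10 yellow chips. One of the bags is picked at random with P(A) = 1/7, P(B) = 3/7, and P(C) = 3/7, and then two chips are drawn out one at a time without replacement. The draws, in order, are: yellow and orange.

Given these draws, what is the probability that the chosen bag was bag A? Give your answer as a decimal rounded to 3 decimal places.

0.253

The likelihood of the observed sequence under each hypothesis: P(data | bag A) = (3/6)(3/5) = 0.3; P(data | bag B) = (3/12)(9/11) = 0.20455; P(data | bag C) = (10/11)(1/10) = 0.090909.
Multiplying each by its prior: 1/7 · 0.3 = 0.042857, 3/7 · 0.20455 = 0.087662, 3/7 · 0.090909 = 0.038961; with total 0.16948.
By Bayes' rule, P(bag A | data) = (0.042857) / (0.16948) = 0.25287.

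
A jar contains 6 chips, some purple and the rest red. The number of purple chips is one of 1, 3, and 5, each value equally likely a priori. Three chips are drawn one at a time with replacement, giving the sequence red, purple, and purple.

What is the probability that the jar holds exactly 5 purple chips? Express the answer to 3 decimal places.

The likelihood of the observed sequence under each hypothesis: P(data | r = 1) = (5/6)(1/6)(1/6) = 5/216; P(data | r = 3) = (3/6)(3/6)(3/6) = 1/8; P(data | r = 5) = (1/6)(5/6)(5/6) = 25/216.
Weighting by the prior gives 1/3 · 5/216 = 5/648, 1/3 · 1/8 = 1/24, 1/3 · 25/216 = 25/648; summing to 19/216.
Hence P(r = 5 | data) = (25/648) / (19/216) = 25/57.

0.439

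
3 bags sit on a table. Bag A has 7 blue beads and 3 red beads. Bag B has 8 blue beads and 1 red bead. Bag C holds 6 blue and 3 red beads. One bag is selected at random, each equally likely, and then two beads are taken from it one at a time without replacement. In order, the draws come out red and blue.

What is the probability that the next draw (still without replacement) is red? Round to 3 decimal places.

0.218

For each hypothesis, P(data | H) works out to: P(data | bag A) = (3/10)(7/9) = 7/30; P(data | bag B) = (1/9)(8/8) = 1/9; P(data | bag C) = (3/9)(6/8) = 1/4.
The prior-weighted likelihoods are 1/3 · 7/30 = 7/90, 1/3 · 1/9 = 1/27, 1/3 · 1/4 = 1/12; summing to 107/540.
Dividing through by the total gives posterior P(bag A | data) = 0.39252, P(bag B | data) = 0.18692, P(bag C | data) = 0.42056.
So P(red next | data) = Σ P(red next | H) P(H | data) = (1/4)(0.39252) + (0)(0.18692) + (2/7)(0.42056) = 0.21829.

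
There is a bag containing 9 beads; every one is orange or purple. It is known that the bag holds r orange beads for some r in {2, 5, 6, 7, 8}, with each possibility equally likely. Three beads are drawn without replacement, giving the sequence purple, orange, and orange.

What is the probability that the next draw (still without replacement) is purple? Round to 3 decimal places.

Compute the likelihood of the observed sequence for each case: P(data | r = 2) = (7/9)(2/8)(1/7) = 1/36; P(data | r = 5) = (4/9)(5/8)(4/7) = 10/63; P(data | r = 6) = (3/9)(6/8)(5/7) = 5/28; P(data | r = 7) = (2/9)(7/8)(6/7) = 1/6; P(data | r = 8) = (1/9)(8/8)(7/7) = 1/9.
Weighting by the prior gives 1/5 · 1/36 = 1/180, 1/5 · 10/63 = 2/63, 1/5 · 5/28 = 1/28, 1/5 · 1/6 = 1/30, 1/5 · 1/9 = 1/45; with total 9/70.
Dividing through by the total gives posterior P(r = 2 | data) = 7/162, P(r = 5 | data) = 20/81, P(r = 6 | data) = 5/18, P(r = 7 | data) = 7/27, P(r = 8 | data) = 14/81.
So P(purple next | data) = Σ P(purple next | H) P(H | data) = (1)(7/162) + (1/2)(20/81) + (1/3)(5/18) + (1/6)(7/27) + (0)(14/81) = 49/162.

0.302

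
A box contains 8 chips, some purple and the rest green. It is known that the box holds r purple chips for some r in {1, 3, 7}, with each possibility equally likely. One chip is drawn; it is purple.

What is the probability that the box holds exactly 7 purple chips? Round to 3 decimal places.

For each hypothesis, P(data | H) works out to: P(data | r = 1) = (1/8) = 1/8; P(data | r = 3) = (3/8) = 3/8; P(data | r = 7) = (7/8) = 7/8.
Multiplying each by its prior: 1/3 · 1/8 = 1/24, 1/3 · 3/8 = 1/8, 1/3 · 7/8 = 7/24; with total 11/24.
Therefore the posterior P(r = 7 | data) = (7/24) / (11/24) = 7/11.

0.636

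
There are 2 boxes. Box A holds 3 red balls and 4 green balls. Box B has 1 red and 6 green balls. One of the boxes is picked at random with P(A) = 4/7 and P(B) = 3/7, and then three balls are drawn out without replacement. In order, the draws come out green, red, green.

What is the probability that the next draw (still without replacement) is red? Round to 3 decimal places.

The likelihood of the observed sequence under each hypothesis: P(data | box A) = (4/7)(3/6)(3/5) = 6/35; P(data | box B) = (6/7)(1/6)(5/5) = 1/7.
The prior-weighted likelihoods are 4/7 · 6/35 = 24/245, 3/7 · 1/7 = 3/49; summing to 39/245.
The posterior is then P(box A | data) = 8/13, P(box B | data) = 5/13.
Averaging over the posterior, P(red next | data) = (1/2)(8/13) + (0)(5/13) = 4/13.

0.308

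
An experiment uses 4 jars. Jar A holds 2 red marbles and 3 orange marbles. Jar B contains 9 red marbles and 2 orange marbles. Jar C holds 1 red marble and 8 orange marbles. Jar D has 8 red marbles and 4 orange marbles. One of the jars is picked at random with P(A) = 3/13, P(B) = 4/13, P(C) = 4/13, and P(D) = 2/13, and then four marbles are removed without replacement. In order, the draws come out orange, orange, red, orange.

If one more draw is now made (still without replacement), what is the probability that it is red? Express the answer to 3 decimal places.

0.423

The likelihood of the observed sequence under each hypothesis: P(data | jar A) = (3/5)(2/4)(2/3)(1/2) = 0.1; P(data | jar B) = (2/11)(1/10)(9/9)(0/8) = 0; P(data | jar C) = (8/9)(7/8)(1/7)(6/6) = 0.11111; P(data | jar D) = (4/12)(3/11)(8/10)(2/9) = 0.016162.
Multiplying each by its prior: 3/13 · 0.1 = 0.023077, 4/13 · 0 = 0, 4/13 · 0.11111 = 0.034188, 2/13 · 0.016162 = 0.0024864; these sum to 0.059751.
Normalising, the posterior is P(jar A | data) = 0.38622, P(jar B | data) = 0, P(jar C | data) = 0.57217, P(jar D | data) = 0.041612.
So P(red next | data) = Σ P(red next | H) P(H | data) = (1)(0.38622) + (0)(0.57217) + (7/8)(0.041612) = 0.42263.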